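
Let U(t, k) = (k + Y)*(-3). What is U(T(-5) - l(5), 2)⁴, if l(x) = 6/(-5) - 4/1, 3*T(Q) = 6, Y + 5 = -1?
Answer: 20736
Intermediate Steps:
Y = -6 (Y = -5 - 1 = -6)
T(Q) = 2 (T(Q) = (⅓)*6 = 2)
l(x) = -26/5 (l(x) = 6*(-⅕) - 4*1 = -6/5 - 4 = -26/5)
U(t, k) = 18 - 3*k (U(t, k) = (k - 6)*(-3) = (-6 + k)*(-3) = 18 - 3*k)
U(T(-5) - l(5), 2)⁴ = (18 - 3*2)⁴ = (18 - 6)⁴ = 12⁴ = 20736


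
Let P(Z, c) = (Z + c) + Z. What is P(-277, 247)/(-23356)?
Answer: 307/23356 ≈ 0.013144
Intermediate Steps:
P(Z, c) = c + 2*Z
P(-277, 247)/(-23356) = (247 + 2*(-277))/(-23356) = (247 - 554)*(-1/23356) = -307*(-1/23356) = 307/23356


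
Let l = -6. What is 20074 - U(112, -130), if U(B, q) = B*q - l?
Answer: 34628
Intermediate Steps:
U(B, q) = 6 + B*q (U(B, q) = B*q - 1*(-6) = B*q + 6 = 6 + B*q)
20074 - U(112, -130) = 20074 - (6 + 112*(-130)) = 20074 - (6 - 14560) = 20074 - 1*(-14554) = 20074 + 14554 = 34628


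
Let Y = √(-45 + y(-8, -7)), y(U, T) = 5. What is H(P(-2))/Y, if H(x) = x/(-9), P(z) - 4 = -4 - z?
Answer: I*√10/90 ≈ 0.035136*I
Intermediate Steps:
P(z) = -z (P(z) = 4 + (-4 - z) = -z)
H(x) = -x/9 (H(x) = x*(-⅑) = -x/9)
Y = 2*I*√10 (Y = √(-45 + 5) = √(-40) = 2*I*√10 ≈ 6.3246*I)
H(P(-2))/Y = (-(-1)*(-2)/9)/((2*I*√10)) = (-⅑*2)*(-I*√10/20) = -(-1)*I*√10/90 = I*√10/90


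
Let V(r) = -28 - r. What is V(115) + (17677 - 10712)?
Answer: 6822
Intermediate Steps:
V(115) + (17677 - 10712) = (-28 - 1*115) + (17677 - 10712) = (-28 - 115) + 6965 = -143 + 6965 = 6822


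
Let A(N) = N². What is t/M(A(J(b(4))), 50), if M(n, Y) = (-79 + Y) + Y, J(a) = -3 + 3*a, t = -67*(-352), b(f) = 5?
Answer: 23584/21 ≈ 1123.0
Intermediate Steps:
t = 23584
M(n, Y) = -79 + 2*Y
t/M(A(J(b(4))), 50) = 23584/(-79 + 2*50) = 23584/(-79 + 100) = 23584/21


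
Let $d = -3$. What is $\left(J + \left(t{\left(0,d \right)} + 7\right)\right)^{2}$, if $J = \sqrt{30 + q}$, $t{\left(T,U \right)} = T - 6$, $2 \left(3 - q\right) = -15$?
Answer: $\frac{83}{2} + 9 \sqrt{2} \approx 54.228$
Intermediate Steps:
$q = \frac{21}{2}$ ($q = 3 - - \frac{15}{2} = 3 + \frac{15}{2} = \frac{21}{2} \approx 10.5$)
$t{\left(T,U \right)} = -6 + T$
$J = \frac{9 \sqrt{2}}{2}$ ($J = \sqrt{30 + \frac{21}{2}} = \sqrt{\frac{81}{2}} = \frac{9 \sqrt{2}}{2} \approx 6.364$)
$\left(J + \left(t{\left(0,d \right)} + 7\right)\right)^{2} = \left(\frac{9 \sqrt{2}}{2} + \left(\left(-6 + 0\right) + 7\right)\right)^{2} = \left(\frac{9 \sqrt{2}}{2} + \left(-6 + 7\right)\right)^{2} = \left(\frac{9 \sqrt{2}}{2} + 1\right)^{2} = \left(1 + \frac{9 \sqrt{2}}{2}\right)^{2}$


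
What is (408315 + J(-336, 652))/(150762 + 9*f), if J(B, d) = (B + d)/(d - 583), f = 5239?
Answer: 28174051/13655997 ≈ 2.0631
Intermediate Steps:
J(B, d) = (B + d)/(-583 + d)
(408315 + J(-336, 652))/(150762 + 9*f) = (408315 + (-336 + 652)/(-583 + 652))/(150762 + 9*5239) = (408315 + 316/69)/(150762 + 47151) = (408315 + (1/69)*316)/197913 = (408315 + 316/69)*(1/197913) = (28174051/69)*(1/197913) = 28174051/13655997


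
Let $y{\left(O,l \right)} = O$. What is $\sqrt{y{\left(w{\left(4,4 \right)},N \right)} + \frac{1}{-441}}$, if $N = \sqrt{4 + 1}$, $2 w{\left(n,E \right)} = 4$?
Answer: $\frac{\sqrt{881}}{21} \approx 1.4134$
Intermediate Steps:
$w{\left(n,E \right)} = 2$ ($w{\left(n,E \right)} = \frac{1}{2} \cdot 4 = 2$)
$N = \sqrt{5} \approx 2.2361$
$\sqrt{y{\left(w{\left(4,4 \right)},N \right)} + \frac{1}{-441}} = \sqrt{2 + \frac{1}{-441}} = \sqrt{2 - \frac{1}{441}} = \sqrt{\frac{881}{441}} = \frac{\sqrt{881}}{21}$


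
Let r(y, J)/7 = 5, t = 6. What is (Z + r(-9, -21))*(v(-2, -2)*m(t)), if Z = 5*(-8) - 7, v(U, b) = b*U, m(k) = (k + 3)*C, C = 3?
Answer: -1296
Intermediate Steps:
r(y, J) = 35 (r(y, J) = 7*5 = 35)
m(k) = 9 + 3*k (m(k) = (k + 3)*3 = (3 + k)*3 = 9 + 3*k)
v(U, b) = U*b
Z = -47 (Z = -40 - 7 = -47)
(Z + r(-9, -21))*(v(-2, -2)*m(t)) = (-47 + 35)*((-2*(-2))*(9 + 3*6)) = -48*(9 + 18) = -48*27 = -12*108 = -1296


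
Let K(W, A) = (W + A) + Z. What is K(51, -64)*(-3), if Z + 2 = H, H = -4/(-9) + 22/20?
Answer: 1211/30 ≈ 40.367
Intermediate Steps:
H = 139/90 (H = -4*(-1/9) + 22*(1/20) = 4/9 + 11/10 = 139/90 ≈ 1.5444)
Z = -41/90 (Z = -2 + 139/90 = -41/90 ≈ -0.45556)
K(W, A) = -41/90 + A + W (K(W, A) = (W + A) - 41/90 = (A + W) - 41/90 = -41/90 + A + W)
K(51, -64)*(-3) = (-41/90 - 64 + 51)*(-3) = -1211/90*(-3) = 1211/30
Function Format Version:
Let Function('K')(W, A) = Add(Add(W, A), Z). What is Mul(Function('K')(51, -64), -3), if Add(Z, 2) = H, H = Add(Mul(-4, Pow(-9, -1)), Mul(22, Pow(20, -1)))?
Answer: Rational(1211, 30) ≈ 40.367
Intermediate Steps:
H = Rational(139, 90) (H = Add(Mul(-4, Rational(-1, 9)), Mul(22, Rational(1, 20))) = Add(Rational(4, 9), Rational(11, 10)) = Rational(139, 90) ≈ 1.5444)
Z = Rational(-41, 90) (Z = Add(-2, Rational(139, 90)) = Rational(-41, 90) ≈ -0.45556)
Function('K')(W, A) = Add(Rational(-41, 90), A, W) (Function('K')(W, A) = Add(Add(W, A), Rational(-41, 90)) = Add(Add(A, W), Rational(-41, 90)) = Add(Rational(-41, 90), A, W))
Mul(Function('K')(51, -64), -3) = Mul(Add(Rational(-41, 90), -64, 51), -3) = Mul(Rational(-1211, 90), -3) = Rational(1211, 30)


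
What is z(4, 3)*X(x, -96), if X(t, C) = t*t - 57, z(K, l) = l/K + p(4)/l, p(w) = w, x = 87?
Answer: 15650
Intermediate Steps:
z(K, l) = 4/l + l/K (z(K, l) = l/K + 4/l = 4/l + l/K)
X(t, C) = -57 + t² (X(t, C) = t² - 57 = -57 + t²)
z(4, 3)*X(x, -96) = (4/3 + 3/4)*(-57 + 87²) = (4*(⅓) + 3*(¼))*(-57 + 7569) = (4/3 + ¾)*7512 = (25/12)*7512 = 15650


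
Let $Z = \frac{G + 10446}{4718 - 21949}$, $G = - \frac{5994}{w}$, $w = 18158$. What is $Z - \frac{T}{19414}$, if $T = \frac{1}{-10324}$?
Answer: $- \frac{19008039723197983}{31355340382943864} \approx -0.60621$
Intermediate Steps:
$T = - \frac{1}{10324} \approx -9.6862 \cdot 10^{-5}$
$G = - \frac{2997}{9079}$ ($G = - \frac{5994}{18158} = \left(-5994\right) \frac{1}{18158} = - \frac{2997}{9079} \approx -0.3301$)
$Z = - \frac{94836237}{156440249}$ ($Z = \frac{- \frac{2997}{9079} + 10446}{4718 - 21949} = \frac{94836237}{9079 \left(-17231\right)} = \frac{94836237}{9079} \left(- \frac{1}{17231}\right) = - \frac{94836237}{156440249} \approx -0.60621$)
$Z - \frac{T}{19414} = - \frac{94836237}{156440249} - - \frac{1}{10324 \cdot 19414} = - \frac{94836237}{156440249} - \left(- \frac{1}{10324}\right) \frac{1}{19414} = - \frac{94836237}{156440249} - - \frac{1}{200430136} = - \frac{94836237}{156440249} + \frac{1}{200430136} = - \frac{19008039723197983}{31355340382943864}$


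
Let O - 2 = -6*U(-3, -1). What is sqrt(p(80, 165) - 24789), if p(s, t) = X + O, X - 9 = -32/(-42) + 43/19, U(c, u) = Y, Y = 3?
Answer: I*sqrt(3947066403)/399 ≈ 157.46*I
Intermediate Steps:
U(c, u) = 3
O = -16 (O = 2 - 6*3 = 2 - 18 = -16)
X = 4798/399 (X = 9 + (-32/(-42) + 43/19) = 9 + (-32*(-1/42) + 43*(1/19)) = 9 + (16/21 + 43/19) = 9 + 1207/399 = 4798/399 ≈ 12.025)
p(s, t) = -1586/399 (p(s, t) = 4798/399 - 16 = -1586/399)
sqrt(p(80, 165) - 24789) = sqrt(-1586/399 - 24789) = sqrt(-9892397/399) = I*sqrt(3947066403)/399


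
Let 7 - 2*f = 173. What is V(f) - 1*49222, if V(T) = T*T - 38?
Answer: -42371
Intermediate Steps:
f = -83 (f = 7/2 - ½*173 = 7/2 - 173/2 = -83)
V(T) = -38 + T² (V(T) = T² - 38 = -38 + T²)
V(f) - 1*49222 = (-38 + (-83)²) - 1*49222 = (-38 + 6889) - 49222 = 6851 - 49222 = -42371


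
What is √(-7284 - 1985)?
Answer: I*√9269 ≈ 96.276*I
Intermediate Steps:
√(-7284 - 1985) = √(-9269) = I*√9269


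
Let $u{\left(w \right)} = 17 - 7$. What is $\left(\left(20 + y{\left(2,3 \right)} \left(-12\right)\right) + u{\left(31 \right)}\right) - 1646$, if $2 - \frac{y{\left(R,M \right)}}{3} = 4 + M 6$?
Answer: $-896$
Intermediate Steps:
$u{\left(w \right)} = 10$
$y{\left(R,M \right)} = -6 - 18 M$ ($y{\left(R,M \right)} = 6 - 3 \left(4 + M 6\right) = 6 - 3 \left(4 + 6 M\right) = 6 - \left(12 + 18 M\right) = -6 - 18 M$)
$\left(\left(20 + y{\left(2,3 \right)} \left(-12\right)\right) + u{\left(31 \right)}\right) - 1646 = \left(\left(20 + \left(-6 - 54\right) \left(-12\right)\right) + 10\right) - 1646 = \left(\left(20 - -720\right) + 10\right) - 1646 = \left(\left(20 + 720\right) + 10\right) - 1646 = \left(740 + 10\right) - 1646 = 750 - 1646 = -896$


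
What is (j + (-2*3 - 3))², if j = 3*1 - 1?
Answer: 49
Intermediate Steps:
j = 2 (j = 3 - 1 = 2)
(j + (-2*3 - 3))² = (2 + (-2*3 - 3))² = (2 + (-6 - 3))² = (2 - 9)² = (-7)² = 49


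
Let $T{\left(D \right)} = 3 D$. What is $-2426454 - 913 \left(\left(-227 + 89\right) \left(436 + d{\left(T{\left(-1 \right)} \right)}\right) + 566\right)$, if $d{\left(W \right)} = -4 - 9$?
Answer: $50352250$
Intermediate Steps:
$d{\left(W \right)} = -13$ ($d{\left(W \right)} = -4 - 9 = -13$)
$-2426454 - 913 \left(\left(-227 + 89\right) \left(436 + d{\left(T{\left(-1 \right)} \right)}\right) + 566\right) = -2426454 - 913 \left(\left(-227 + 89\right) \left(436 - 13\right) + 566\right) = -2426454 - 913 \left(\left(-138\right) 423 + 566\right) = -2426454 - 913 \left(-58374 + 566\right) = -2426454 - -52778704 = -2426454 + 52778704 = 50352250$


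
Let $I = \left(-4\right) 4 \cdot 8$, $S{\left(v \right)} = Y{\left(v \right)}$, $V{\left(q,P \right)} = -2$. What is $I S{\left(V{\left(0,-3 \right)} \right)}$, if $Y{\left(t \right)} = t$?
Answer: $256$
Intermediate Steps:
$S{\left(v \right)} = v$
$I = -128$ ($I = \left(-16\right) 8 = -128$)
$I S{\left(V{\left(0,-3 \right)} \right)} = \left(-128\right) \left(-2\right) = 256$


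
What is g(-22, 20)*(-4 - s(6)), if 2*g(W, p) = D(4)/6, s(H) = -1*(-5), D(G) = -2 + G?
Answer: -3/2 ≈ -1.5000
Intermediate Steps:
s(H) = 5
g(W, p) = 1/6 (g(W, p) = ((-2 + 4)/6)/2 = ((1/6)*2)/2 = (1/2)*(1/3) = 1/6)
g(-22, 20)*(-4 - s(6)) = (-4 - 1*5)/6 = (-4 - 5)/6 = (1/6)*(-9) = -3/2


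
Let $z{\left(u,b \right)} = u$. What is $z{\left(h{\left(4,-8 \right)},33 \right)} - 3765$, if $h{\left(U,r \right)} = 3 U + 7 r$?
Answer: $-3809$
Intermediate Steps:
$z{\left(h{\left(4,-8 \right)},33 \right)} - 3765 = \left(3 \cdot 4 + 7 \left(-8\right)\right) - 3765 = \left(12 - 56\right) - 3765 = -44 - 3765 = -3809$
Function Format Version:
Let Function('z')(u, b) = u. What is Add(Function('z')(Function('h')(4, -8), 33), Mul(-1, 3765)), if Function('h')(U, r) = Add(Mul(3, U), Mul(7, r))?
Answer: -3809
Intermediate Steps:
Add(Function('z')(Function('h')(4, -8), 33), Mul(-1, 3765)) = Add(Add(Mul(3, 4), Mul(7, -8)), Mul(-1, 3765)) = Add(Add(12, -56), -3765) = Add(-44, -3765) = -3809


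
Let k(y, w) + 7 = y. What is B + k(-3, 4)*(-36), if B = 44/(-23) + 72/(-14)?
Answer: 56824/161 ≈ 352.94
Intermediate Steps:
k(y, w) = -7 + y
B = -1136/161 (B = 44*(-1/23) + 72*(-1/14) = -44/23 - 36/7 = -1136/161 ≈ -7.0559)
B + k(-3, 4)*(-36) = -1136/161 + (-7 - 3)*(-36) = -1136/161 - 10*(-36) = -1136/161 + 360 = 56824/161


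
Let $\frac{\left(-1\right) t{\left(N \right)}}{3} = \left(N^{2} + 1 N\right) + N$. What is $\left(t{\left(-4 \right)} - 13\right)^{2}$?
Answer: $1369$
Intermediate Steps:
$t{\left(N \right)} = - 6 N - 3 N^{2}$ ($t{\left(N \right)} = - 3 \left(\left(N^{2} + 1 N\right) + N\right) = - 3 \left(\left(N^{2} + N\right) + N\right) = - 3 \left(\left(N + N^{2}\right) + N\right) = - 3 \left(N^{2} + 2 N\right) = - 6 N - 3 N^{2}$)
$\left(t{\left(-4 \right)} - 13\right)^{2} = \left(\left(-3\right) \left(-4\right) \left(2 - 4\right) - 13\right)^{2} = \left(\left(-3\right) \left(-4\right) \left(-2\right) - 13\right)^{2} = \left(-24 - 13\right)^{2} = \left(-37\right)^{2} = 1369$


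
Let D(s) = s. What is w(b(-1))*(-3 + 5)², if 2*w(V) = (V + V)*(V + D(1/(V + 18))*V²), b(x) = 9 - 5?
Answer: 832/11 ≈ 75.636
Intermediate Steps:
b(x) = 4
w(V) = V*(V + V²/(18 + V)) (w(V) = ((V + V)*(V + V²/(V + 18)))/2 = ((2*V)*(V + V²/(18 + V)))/2 = (2*V*(V + V²/(18 + V)))/2 = V*(V + V²/(18 + V)))
w(b(-1))*(-3 + 5)² = (2*4²*(9 + 4)/(18 + 4))*(-3 + 5)² = (2*16*13/22)*2² = (2*16*(1/22)*13)*4 = (208/11)*4 = 832/11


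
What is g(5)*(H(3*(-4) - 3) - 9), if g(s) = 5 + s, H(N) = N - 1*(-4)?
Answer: -200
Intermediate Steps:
H(N) = 4 + N (H(N) = N + 4 = 4 + N)
g(5)*(H(3*(-4) - 3) - 9) = (5 + 5)*((4 + (3*(-4) - 3)) - 9) = 10*((4 + (-12 - 3)) - 9) = 10*((4 - 15) - 9) = 10*(-11 - 9) = 10*(-20) = -200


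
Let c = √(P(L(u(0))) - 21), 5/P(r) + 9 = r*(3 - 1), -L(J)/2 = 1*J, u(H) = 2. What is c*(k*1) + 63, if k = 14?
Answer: 63 + 14*I*√6154/17 ≈ 63.0 + 64.604*I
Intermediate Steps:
L(J) = -2*J
P(r) = 5/(-9 + 2*r) (P(r) = 5/(-9 + r*(3 - 1)) = 5/(-9 + r*2) = 5/(-9 + 2*r))
c = I*√6154/17 (c = √(5/(-9 + 2*(-2*2)) - 21) = √(5/(-9 + 2*(-4)) - 21) = √(5/(-9 - 8) - 21) = √(5/(-17) - 21) = √(5*(-1/17) - 21) = √(-5/17 - 21) = √(-362/17) = I*√6154/17 ≈ 4.6146*I)
c*(k*1) + 63 = (I*√6154/17)*(14*1) + 63 = (I*√6154/17)*14 + 63 = 14*I*√6154/17 + 63 = 63 + 14*I*√6154/17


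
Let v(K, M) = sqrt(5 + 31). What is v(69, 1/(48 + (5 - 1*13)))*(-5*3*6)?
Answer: -540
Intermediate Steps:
v(K, M) = 6 (v(K, M) = sqrt(36) = 6)
v(69, 1/(48 + (5 - 1*13)))*(-5*3*6) = 6*(-5*3*6) = 6*(-15*6) = 6*(-90) = -540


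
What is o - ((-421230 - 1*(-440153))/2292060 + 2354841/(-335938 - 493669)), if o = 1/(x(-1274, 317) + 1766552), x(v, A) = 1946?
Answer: 4758797580500516761/1681407449797364580 ≈ 2.8302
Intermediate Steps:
o = 1/1768498 (o = 1/(1946 + 1766552) = 1/1768498 ≈ 5.6545e-7)
o - ((-421230 - 1*(-440153))/2292060 + 2354841/(-335938 - 493669)) = 1/1768498 - ((-421230 - 1*(-440153))/2292060 + 2354841/(-335938 - 493669)) = 1/1768498 - ((-421230 + 440153)*(1/2292060) + 2354841/(-829607)) = 1/1768498 - (18923*(1/2292060) + 2354841*(-1/829607)) = 1/1768498 - (18923/2292060 - 2354841/829607) = 1/1768498 - 1*(-5381738209199/1901509020420) = 1/1768498 + 5381738209199/1901509020420 = 4758797580500516761/1681407449797364580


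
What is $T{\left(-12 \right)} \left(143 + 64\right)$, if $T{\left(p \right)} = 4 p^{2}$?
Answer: $119232$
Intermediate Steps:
$T{\left(-12 \right)} \left(143 + 64\right) = 4 \left(-12\right)^{2} \left(143 + 64\right) = 4 \cdot 144 \cdot 207 = 576 \cdot 207 = 119232$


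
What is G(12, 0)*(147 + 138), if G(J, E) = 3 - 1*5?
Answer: -570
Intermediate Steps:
G(J, E) = -2 (G(J, E) = 3 - 5 = -2)
G(12, 0)*(147 + 138) = -2*(147 + 138) = -2*285 = -570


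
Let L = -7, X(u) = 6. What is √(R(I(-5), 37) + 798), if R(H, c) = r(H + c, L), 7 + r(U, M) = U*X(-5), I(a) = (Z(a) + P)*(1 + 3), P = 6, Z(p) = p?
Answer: √1037 ≈ 32.203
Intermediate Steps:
I(a) = 24 + 4*a (I(a) = (a + 6)*(1 + 3) = (6 + a)*4 = 24 + 4*a)
r(U, M) = -7 + 6*U (r(U, M) = -7 + U*6 = -7 + 6*U)
R(H, c) = -7 + 6*H + 6*c (R(H, c) = -7 + 6*(H + c) = -7 + (6*H + 6*c) = -7 + 6*H + 6*c)
√(R(I(-5), 37) + 798) = √((-7 + 6*(24 + 4*(-5)) + 6*37) + 798) = √((-7 + 6*(24 - 20) + 222) + 798) = √((-7 + 6*4 + 222) + 798) = √((-7 + 24 + 222) + 798) = √(239 + 798) = √1037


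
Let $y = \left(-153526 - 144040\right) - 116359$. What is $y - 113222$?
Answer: $-527147$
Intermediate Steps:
$y = -413925$ ($y = -297566 - 116359 = -413925$)
$y - 113222 = -413925 - 113222 = -527147$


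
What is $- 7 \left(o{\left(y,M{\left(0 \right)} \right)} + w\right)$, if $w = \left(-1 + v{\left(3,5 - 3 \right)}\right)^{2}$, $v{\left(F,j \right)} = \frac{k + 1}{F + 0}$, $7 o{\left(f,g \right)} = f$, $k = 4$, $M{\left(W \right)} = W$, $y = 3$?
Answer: $- \frac{55}{9} \approx -6.1111$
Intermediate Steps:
$o{\left(f,g \right)} = \frac{f}{7}$
$v{\left(F,j \right)} = \frac{5}{F}$ ($v{\left(F,j \right)} = \frac{4 + 1}{F + 0} = \frac{5}{F}$)
$w = \frac{4}{9}$ ($w = \left(-1 + \frac{5}{3}\right)^{2} = \left(\frac{2}{3}\right)^{2} = \frac{4}{9} \approx 0.44444$)
$- 7 \left(o{\left(y,M{\left(0 \right)} \right)} + w\right) = - 7 \left(\frac{1}{7} \cdot 3 + \frac{4}{9}\right) = - 7 \left(\frac{3}{7} + \frac{4}{9}\right) = \left(-7\right) \frac{55}{63} = - \frac{55}{9}$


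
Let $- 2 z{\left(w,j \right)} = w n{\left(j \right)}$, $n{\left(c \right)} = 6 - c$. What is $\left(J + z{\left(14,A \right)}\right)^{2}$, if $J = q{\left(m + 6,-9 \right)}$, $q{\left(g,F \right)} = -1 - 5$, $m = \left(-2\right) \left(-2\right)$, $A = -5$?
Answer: $6889$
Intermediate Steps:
$m = 4$
$z{\left(w,j \right)} = - \frac{w \left(6 - j\right)}{2}$
$q{\left(g,F \right)} = -6$ ($q{\left(g,F \right)} = -1 - 5 = -6$)
$J = -6$
$\left(J + z{\left(14,A \right)}\right)^{2} = \left(-6 + \frac{1}{2} \cdot 14 \left(-6 - 5\right)\right)^{2} = \left(-6 + \frac{1}{2} \cdot 14 \left(-11\right)\right)^{2} = \left(-6 - 77\right)^{2} = \left(-83\right)^{2} = 6889$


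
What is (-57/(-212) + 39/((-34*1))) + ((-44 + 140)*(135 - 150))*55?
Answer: -285439965/3604 ≈ -79201.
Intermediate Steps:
(-57/(-212) + 39/((-34*1))) + ((-44 + 140)*(135 - 150))*55 = (-57*(-1/212) + 39/(-34)) + (96*(-15))*55 = (57/212 + 39*(-1/34)) - 1440*55 = (57/212 - 39/34) - 79200 = -3165/3604 - 79200 = -285439965/3604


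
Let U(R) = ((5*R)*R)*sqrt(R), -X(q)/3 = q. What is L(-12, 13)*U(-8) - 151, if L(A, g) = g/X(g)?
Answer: -151 - 640*I*sqrt(2)/3 ≈ -151.0 - 301.7*I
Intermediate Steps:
X(q) = -3*q
L(A, g) = -1/3 (L(A, g) = g/((-3*g)) = g*(-1/(3*g)) = -1/3)
U(R) = 5*R**(5/2) (U(R) = (5*R**2)*sqrt(R) = 5*R**(5/2))
L(-12, 13)*U(-8) - 151 = -5*(-8)**(5/2)/3 - 151 = -5*128*I*sqrt(2)/3 - 151 = -640*I*sqrt(2)/3 - 151 = -151 - 640*I*sqrt(2)/3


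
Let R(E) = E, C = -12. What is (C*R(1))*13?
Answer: -156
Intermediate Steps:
(C*R(1))*13 = -12*1*13 = -12*13 = -156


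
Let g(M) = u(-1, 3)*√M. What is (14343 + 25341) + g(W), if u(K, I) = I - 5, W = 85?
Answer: 39684 - 2*√85 ≈ 39666.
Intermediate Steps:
u(K, I) = -5 + I
g(M) = -2*√M (g(M) = (-5 + 3)*√M = -2*√M)
(14343 + 25341) + g(W) = (14343 + 25341) - 2*√85 = 39684 - 2*√85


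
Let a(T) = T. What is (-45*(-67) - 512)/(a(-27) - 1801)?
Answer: -2503/1828 ≈ -1.3693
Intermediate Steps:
(-45*(-67) - 512)/(a(-27) - 1801) = (-45*(-67) - 512)/(-27 - 1801) = (3015 - 512)/(-1828) = 2503*(-1/1828) = -2503/1828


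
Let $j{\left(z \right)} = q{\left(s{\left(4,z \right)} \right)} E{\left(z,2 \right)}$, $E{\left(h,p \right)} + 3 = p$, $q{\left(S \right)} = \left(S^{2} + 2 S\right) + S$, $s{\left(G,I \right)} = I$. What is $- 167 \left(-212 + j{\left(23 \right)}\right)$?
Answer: $135270$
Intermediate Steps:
$q{\left(S \right)} = S^{2} + 3 S$
$E{\left(h,p \right)} = -3 + p$
$j{\left(z \right)} = - z \left(3 + z\right)$ ($j{\left(z \right)} = z \left(3 + z\right) \left(-3 + 2\right) = z \left(3 + z\right) \left(-1\right) = - z \left(3 + z\right)$)
$- 167 \left(-212 + j{\left(23 \right)}\right) = - 167 \left(-212 - 23 \left(3 + 23\right)\right) = - 167 \left(-212 - 23 \cdot 26\right) = - 167 \left(-212 - 598\right) = \left(-167\right) \left(-810\right) = 135270$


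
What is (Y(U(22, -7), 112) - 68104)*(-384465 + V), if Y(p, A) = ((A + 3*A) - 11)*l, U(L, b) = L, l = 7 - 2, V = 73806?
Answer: 20478330621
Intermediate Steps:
l = 5
Y(p, A) = -55 + 20*A (Y(p, A) = ((A + 3*A) - 11)*5 = (4*A - 11)*5 = (-11 + 4*A)*5 = -55 + 20*A)
(Y(U(22, -7), 112) - 68104)*(-384465 + V) = ((-55 + 20*112) - 68104)*(-384465 + 73806) = ((-55 + 2240) - 68104)*(-310659) = (2185 - 68104)*(-310659) = -65919*(-310659) = 20478330621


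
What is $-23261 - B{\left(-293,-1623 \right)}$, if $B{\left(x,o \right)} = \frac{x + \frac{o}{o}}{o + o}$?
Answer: $- \frac{37752749}{1623} \approx -23261.0$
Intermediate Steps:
$B{\left(x,o \right)} = \frac{1 + x}{2 o}$ ($B{\left(x,o \right)} = \frac{x + 1}{2 o} = \left(1 + x\right) \frac{1}{2 o} = \frac{1 + x}{2 o}$)
$-23261 - B{\left(-293,-1623 \right)} = -23261 - \frac{1 - 293}{2 \left(-1623\right)} = -23261 - \frac{1}{2} \left(- \frac{1}{1623}\right) \left(-292\right) = -23261 - \frac{146}{1623} = - \frac{37752749}{1623}$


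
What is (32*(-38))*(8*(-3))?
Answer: 29184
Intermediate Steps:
(32*(-38))*(8*(-3)) = -1216*(-24) = 29184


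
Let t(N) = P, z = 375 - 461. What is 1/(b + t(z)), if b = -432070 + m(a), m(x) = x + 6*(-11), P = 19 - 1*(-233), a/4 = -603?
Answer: -1/434296 ≈ -2.3026e-6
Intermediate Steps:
a = -2412 (a = 4*(-603) = -2412)
z = -86
P = 252 (P = 19 + 233 = 252)
m(x) = -66 + x (m(x) = x - 66 = -66 + x)
t(N) = 252
b = -434548 (b = -432070 + (-66 - 2412) = -432070 - 2478 = -434548)
1/(b + t(z)) = 1/(-434548 + 252) = 1/(-434296) = -1/434296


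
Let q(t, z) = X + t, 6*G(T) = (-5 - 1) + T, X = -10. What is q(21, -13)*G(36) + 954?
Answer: 1009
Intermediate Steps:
G(T) = -1 + T/6 (G(T) = ((-5 - 1) + T)/6 = (-6 + T)/6 = -1 + T/6)
q(t, z) = -10 + t
q(21, -13)*G(36) + 954 = (-10 + 21)*(-1 + (⅙)*36) + 954 = 11*(-1 + 6) + 954 = 11*5 + 954 = 55 + 954 = 1009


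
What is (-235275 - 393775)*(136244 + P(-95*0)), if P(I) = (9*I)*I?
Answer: -85704288200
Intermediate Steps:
P(I) = 9*I²
(-235275 - 393775)*(136244 + P(-95*0)) = (-235275 - 393775)*(136244 + 9*(-95*0)²) = -629050*(136244 + 9*0²) = -629050*(136244 + 9*0) = -629050*(136244 + 0) = -629050*136244 = -85704288200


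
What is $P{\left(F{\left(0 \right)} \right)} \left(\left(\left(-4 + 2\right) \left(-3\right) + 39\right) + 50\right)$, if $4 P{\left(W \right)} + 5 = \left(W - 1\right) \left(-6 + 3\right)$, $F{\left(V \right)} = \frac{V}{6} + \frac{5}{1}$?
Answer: $- \frac{1615}{4} \approx -403.75$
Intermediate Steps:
$F{\left(V \right)} = 5 + \frac{V}{6}$ ($F{\left(V \right)} = V \frac{1}{6} + 5 \cdot 1 = \frac{V}{6} + 5 = 5 + \frac{V}{6}$)
$P{\left(W \right)} = - \frac{1}{2} - \frac{3 W}{4}$ ($P{\left(W \right)} = - \frac{5}{4} + \frac{\left(W - 1\right) \left(-6 + 3\right)}{4} = - \frac{5}{4} + \frac{\left(-1 + W\right) \left(-3\right)}{4} = - \frac{5}{4} + \frac{3 - 3 W}{4} = - \frac{5}{4} - \left(- \frac{3}{4} + \frac{3 W}{4}\right) = - \frac{1}{2} - \frac{3 W}{4}$)
$P{\left(F{\left(0 \right)} \right)} \left(\left(\left(-4 + 2\right) \left(-3\right) + 39\right) + 50\right) = \left(- \frac{1}{2} - \frac{3 \left(5 + \frac{1}{6} \cdot 0\right)}{4}\right) \left(\left(\left(-4 + 2\right) \left(-3\right) + 39\right) + 50\right) = \left(- \frac{1}{2} - \frac{3 \left(5 + 0\right)}{4}\right) \left(\left(\left(-2\right) \left(-3\right) + 39\right) + 50\right) = \left(- \frac{1}{2} - \frac{15}{4}\right) \left(\left(6 + 39\right) + 50\right) = \left(- \frac{1}{2} - \frac{15}{4}\right) \left(45 + 50\right) = \left(- \frac{17}{4}\right) 95 = - \frac{1615}{4}$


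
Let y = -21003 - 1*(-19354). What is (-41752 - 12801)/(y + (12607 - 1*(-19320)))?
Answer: -54553/30278 ≈ -1.8017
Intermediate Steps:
y = -1649 (y = -21003 + 19354 = -1649)
(-41752 - 12801)/(y + (12607 - 1*(-19320))) = (-41752 - 12801)/(-1649 + (12607 - 1*(-19320))) = -54553/(-1649 + (12607 + 19320)) = -54553/(-1649 + 31927) = -54553/30278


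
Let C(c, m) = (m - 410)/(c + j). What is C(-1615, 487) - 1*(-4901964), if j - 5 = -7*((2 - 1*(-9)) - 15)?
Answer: 1107843853/226 ≈ 4.9020e+6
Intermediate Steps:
j = 33 (j = 5 - 7*((2 - 1*(-9)) - 15) = 5 - 7*((2 + 9) - 15) = 5 - 7*(11 - 15) = 5 - 7*(-4) = 5 + 28 = 33)
C(c, m) = (-410 + m)/(33 + c) (C(c, m) = (m - 410)/(c + 33) = (-410 + m)/(33 + c))
C(-1615, 487) - 1*(-4901964) = (-410 + 487)/(33 - 1615) - 1*(-4901964) = 77/(-1582) + 4901964 = -1/1582*77 + 4901964 = -11/226 + 4901964 = 1107843853/226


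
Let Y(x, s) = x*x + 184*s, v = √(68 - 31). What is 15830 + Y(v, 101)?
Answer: 34451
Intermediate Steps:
v = √37 ≈ 6.0828
Y(x, s) = x² + 184*s
15830 + Y(v, 101) = 15830 + ((√37)² + 184*101) = 15830 + (37 + 18584) = 15830 + 18621 = 34451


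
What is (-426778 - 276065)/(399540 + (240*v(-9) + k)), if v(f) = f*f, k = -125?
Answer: -702843/418855 ≈ -1.6780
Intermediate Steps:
v(f) = f²
(-426778 - 276065)/(399540 + (240*v(-9) + k)) = (-426778 - 276065)/(399540 + (240*(-9)² - 125)) = -702843/(399540 + (240*81 - 125)) = -702843/(399540 + (19440 - 125)) = -702843/(399540 + 19315) = -702843/418855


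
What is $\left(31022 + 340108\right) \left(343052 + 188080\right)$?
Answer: $197119019160$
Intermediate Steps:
$\left(31022 + 340108\right) \left(343052 + 188080\right) = 371130 \cdot 531132 = 197119019160$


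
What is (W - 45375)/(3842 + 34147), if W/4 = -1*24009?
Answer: -47137/12663 ≈ -3.7224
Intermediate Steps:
W = -96036 (W = 4*(-1*24009) = 4*(-24009) = -96036)
(W - 45375)/(3842 + 34147) = (-96036 - 45375)/(3842 + 34147) = -141411/37989 = -141411*1/37989 = -47137/12663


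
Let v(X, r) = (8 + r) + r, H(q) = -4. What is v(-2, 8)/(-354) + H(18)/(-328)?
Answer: -269/4838 ≈ -0.055601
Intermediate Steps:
v(X, r) = 8 + 2*r
v(-2, 8)/(-354) + H(18)/(-328) = (8 + 2*8)/(-354) - 4/(-328) = (8 + 16)*(-1/354) - 4*(-1/328) = 24*(-1/354) + 1/82 = -4/59 + 1/82 = -269/4838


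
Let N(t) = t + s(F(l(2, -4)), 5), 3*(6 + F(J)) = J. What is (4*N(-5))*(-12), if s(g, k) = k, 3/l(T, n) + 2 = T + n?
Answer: 0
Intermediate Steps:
l(T, n) = 3/(-2 + T + n) (l(T, n) = 3/(-2 + (T + n)) = 3/(-2 + T + n))
F(J) = -6 + J/3
N(t) = 5 + t (N(t) = t + 5 = 5 + t)
(4*N(-5))*(-12) = (4*(5 - 5))*(-12) = (4*0)*(-12) = 0*(-12) = 0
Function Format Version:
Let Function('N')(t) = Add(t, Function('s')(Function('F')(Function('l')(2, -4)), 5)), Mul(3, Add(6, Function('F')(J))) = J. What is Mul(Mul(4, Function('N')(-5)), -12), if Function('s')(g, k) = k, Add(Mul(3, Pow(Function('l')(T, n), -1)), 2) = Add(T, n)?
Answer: 0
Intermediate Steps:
Function('l')(T, n) = Mul(3, Pow(Add(-2, T, n), -1)) (Function('l')(T, n) = Mul(3, Pow(Add(-2, Add(T, n)), -1)) = Mul(3, Pow(Add(-2, T, n), -1)))
Function('F')(J) = Add(-6, Mul(Rational(1, 3), J))
Function('N')(t) = Add(5, t) (Function('N')(t) = Add(t, 5) = Add(5, t))
Mul(Mul(4, Function('N')(-5)), -12) = Mul(Mul(4, Add(5, -5)), -12) = Mul(Mul(4, 0), -12) = Mul(0, -12) = 0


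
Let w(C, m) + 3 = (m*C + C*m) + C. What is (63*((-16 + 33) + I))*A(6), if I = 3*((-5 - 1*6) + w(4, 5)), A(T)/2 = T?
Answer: 80892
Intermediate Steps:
A(T) = 2*T
w(C, m) = -3 + C + 2*C*m (w(C, m) = -3 + ((m*C + C*m) + C) = -3 + ((C*m + C*m) + C) = -3 + (2*C*m + C) = -3 + (C + 2*C*m) = -3 + C + 2*C*m)
I = 90 (I = 3*((-5 - 1*6) + (-3 + 4 + 2*4*5)) = 3*((-5 - 6) + (-3 + 4 + 40)) = 3*(-11 + 41) = 3*30 = 90)
(63*((-16 + 33) + I))*A(6) = (63*((-16 + 33) + 90))*(2*6) = (63*(17 + 90))*12 = (63*107)*12 = 6741*12 = 80892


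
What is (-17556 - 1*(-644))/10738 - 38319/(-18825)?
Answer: 2216691/4812925 ≈ 0.46057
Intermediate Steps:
(-17556 - 1*(-644))/10738 - 38319/(-18825) = (-17556 + 644)*(1/10738) - 38319*(-1/18825) = -16912*1/10738 + 12773/6275 = -1208/767 + 12773/6275 = 2216691/4812925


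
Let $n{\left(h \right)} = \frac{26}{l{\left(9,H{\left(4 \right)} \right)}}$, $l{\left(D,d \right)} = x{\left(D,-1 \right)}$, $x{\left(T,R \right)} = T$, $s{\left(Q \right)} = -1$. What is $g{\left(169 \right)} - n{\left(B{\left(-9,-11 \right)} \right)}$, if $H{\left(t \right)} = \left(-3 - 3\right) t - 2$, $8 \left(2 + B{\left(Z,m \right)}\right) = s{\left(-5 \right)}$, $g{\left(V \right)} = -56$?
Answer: $- \frac{530}{9} \approx -58.889$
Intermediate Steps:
$B{\left(Z,m \right)} = - \frac{17}{8}$ ($B{\left(Z,m \right)} = -2 + \frac{1}{8} \left(-1\right) = -2 - \frac{1}{8} = - \frac{17}{8}$)
$H{\left(t \right)} = -2 - 6 t$ ($H{\left(t \right)} = - 6 t - 2 = -2 - 6 t$)
$l{\left(D,d \right)} = D$
$n{\left(h \right)} = \frac{26}{9}$
$g{\left(169 \right)} - n{\left(B{\left(-9,-11 \right)} \right)} = -56 - \frac{26}{9} = - \frac{530}{9}$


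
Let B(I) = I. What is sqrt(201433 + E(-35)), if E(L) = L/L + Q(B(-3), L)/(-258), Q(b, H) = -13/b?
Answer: sqrt(13408251658)/258 ≈ 448.81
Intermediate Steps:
E(L) = 761/774 (E(L) = L/L - 13/(-3)/(-258) = 1 - 13*(-1/3)*(-1/258) = 1 + (13/3)*(-1/258) = 1 - 13/774 = 761/774)
sqrt(201433 + E(-35)) = sqrt(201433 + 761/774) = sqrt(155909903/774) = sqrt(13408251658)/258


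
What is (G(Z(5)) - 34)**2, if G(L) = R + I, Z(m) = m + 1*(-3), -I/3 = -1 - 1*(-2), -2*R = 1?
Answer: 5625/4 ≈ 1406.3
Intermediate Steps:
R = -1/2 (R = -1/2*1 = -1/2 ≈ -0.50000)
I = -3 (I = -3*(-1 - 1*(-2)) = -3*(-1 + 2) = -3*1 = -3)
Z(m) = -3 + m (Z(m) = m - 3 = -3 + m)
G(L) = -7/2 (G(L) = -1/2 - 3 = -7/2)
(G(Z(5)) - 34)**2 = (-7/2 - 34)**2 = (-75/2)**2 = 5625/4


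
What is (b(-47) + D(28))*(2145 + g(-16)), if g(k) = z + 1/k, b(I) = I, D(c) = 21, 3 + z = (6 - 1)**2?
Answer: -450723/8 ≈ -56340.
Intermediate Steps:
z = 22 (z = -3 + (6 - 1)**2 = -3 + 5**2 = -3 + 25 = 22)
g(k) = 22 + 1/k
(b(-47) + D(28))*(2145 + g(-16)) = (-47 + 21)*(2145 + (22 + 1/(-16))) = -26*(2145 + (22 - 1/16)) = -26*(2145 + 351/16) = -26*34671/16 = -450723/8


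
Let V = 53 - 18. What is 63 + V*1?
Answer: 98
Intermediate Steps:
V = 35
63 + V*1 = 63 + 35*1 = 63 + 35 = 98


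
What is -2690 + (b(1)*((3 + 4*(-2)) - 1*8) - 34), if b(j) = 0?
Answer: -2724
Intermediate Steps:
-2690 + (b(1)*((3 + 4*(-2)) - 1*8) - 34) = -2690 + (0*((3 + 4*(-2)) - 1*8) - 34) = -2690 + (0*((3 - 8) - 8) - 34) = -2690 + (0*(-5 - 8) - 34) = -2690 + (0*(-13) - 34) = -2690 + (0 - 34) = -2690 - 34 = -2724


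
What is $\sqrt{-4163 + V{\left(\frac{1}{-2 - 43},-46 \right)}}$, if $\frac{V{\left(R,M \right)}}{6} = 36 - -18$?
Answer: $i \sqrt{3839} \approx 61.96 i$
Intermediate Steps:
$V{\left(R,M \right)} = 324$ ($V{\left(R,M \right)} = 6 \left(36 - -18\right) = 6 \left(36 + 18\right) = 6 \cdot 54 = 324$)
$\sqrt{-4163 + V{\left(\frac{1}{-2 - 43},-46 \right)}} = \sqrt{-4163 + 324} = \sqrt{-3839} = i \sqrt{3839}$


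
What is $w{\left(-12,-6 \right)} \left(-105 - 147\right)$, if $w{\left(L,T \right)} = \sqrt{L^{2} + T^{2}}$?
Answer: $- 1512 \sqrt{5} \approx -3380.9$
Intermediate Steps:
$w{\left(-12,-6 \right)} \left(-105 - 147\right) = \sqrt{\left(-12\right)^{2} + \left(-6\right)^{2}} \left(-105 - 147\right) = \sqrt{144 + 36} \left(-252\right) = \sqrt{180} \left(-252\right) = 6 \sqrt{5} \left(-252\right) = - 1512 \sqrt{5}$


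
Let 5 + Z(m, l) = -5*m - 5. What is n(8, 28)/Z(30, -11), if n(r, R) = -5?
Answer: 1/32 ≈ 0.031250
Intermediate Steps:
Z(m, l) = -10 - 5*m (Z(m, l) = -5 + (-5*m - 5) = -5 + (-5 - 5*m) = -10 - 5*m)
n(8, 28)/Z(30, -11) = -5/(-10 - 5*30) = -5/(-10 - 150) = -5/(-160) = -5*(-1/160) = 1/32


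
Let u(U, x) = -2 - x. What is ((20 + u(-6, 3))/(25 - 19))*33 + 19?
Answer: 203/2 ≈ 101.50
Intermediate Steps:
((20 + u(-6, 3))/(25 - 19))*33 + 19 = ((20 + (-2 - 1*3))/(25 - 19))*33 + 19 = ((20 + (-2 - 3))/6)*33 + 19 = ((20 - 5)*(1/6))*33 + 19 = (15*(1/6))*33 + 19 = (5/2)*33 + 19 = 165/2 + 19 = 203/2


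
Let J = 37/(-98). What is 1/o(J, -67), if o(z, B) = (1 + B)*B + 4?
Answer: 1/4426 ≈ 0.00022594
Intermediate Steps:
J = -37/98 (J = 37*(-1/98) = -37/98 ≈ -0.37755)
o(z, B) = 4 + B*(1 + B) (o(z, B) = B*(1 + B) + 4 = 4 + B*(1 + B))
1/o(J, -67) = 1/(4 - 67 + (-67)²) = 1/(4 - 67 + 4489) = 1/4426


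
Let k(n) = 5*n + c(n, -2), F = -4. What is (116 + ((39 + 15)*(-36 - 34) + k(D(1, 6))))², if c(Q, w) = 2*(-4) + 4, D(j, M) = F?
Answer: 13601344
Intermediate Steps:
D(j, M) = -4
c(Q, w) = -4 (c(Q, w) = -8 + 4 = -4)
k(n) = -4 + 5*n (k(n) = 5*n - 4 = -4 + 5*n)
(116 + ((39 + 15)*(-36 - 34) + k(D(1, 6))))² = (116 + ((39 + 15)*(-36 - 34) + (-4 + 5*(-4))))² = (116 + (54*(-70) + (-4 - 20)))² = (116 + (-3780 - 24))² = (116 - 3804)² = (-3688)² = 13601344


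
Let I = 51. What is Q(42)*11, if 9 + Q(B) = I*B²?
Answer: 989505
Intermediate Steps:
Q(B) = -9 + 51*B²
Q(42)*11 = (-9 + 51*42²)*11 = (-9 + 51*1764)*11 = (-9 + 89964)*11 = 89955*11 = 989505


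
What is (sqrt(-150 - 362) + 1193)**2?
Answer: 1422737 + 38176*I*sqrt(2) ≈ 1.4227e+6 + 53989.0*I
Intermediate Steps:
(sqrt(-150 - 362) + 1193)**2 = (sqrt(-512) + 1193)**2 = (16*I*sqrt(2) + 1193)**2 = (1193 + 16*I*sqrt(2))**2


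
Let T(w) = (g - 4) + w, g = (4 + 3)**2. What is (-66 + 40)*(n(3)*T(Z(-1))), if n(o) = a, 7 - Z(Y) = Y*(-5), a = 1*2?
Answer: -2444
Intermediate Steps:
a = 2
Z(Y) = 7 + 5*Y (Z(Y) = 7 - Y*(-5) = 7 - (-5)*Y = 7 + 5*Y)
n(o) = 2
g = 49 (g = 7**2 = 49)
T(w) = 45 + w (T(w) = (49 - 4) + w = 45 + w)
(-66 + 40)*(n(3)*T(Z(-1))) = (-66 + 40)*(2*(45 + (7 + 5*(-1)))) = -52*(45 + (7 - 5)) = -52*(45 + 2) = -52*47 = -26*94 = -2444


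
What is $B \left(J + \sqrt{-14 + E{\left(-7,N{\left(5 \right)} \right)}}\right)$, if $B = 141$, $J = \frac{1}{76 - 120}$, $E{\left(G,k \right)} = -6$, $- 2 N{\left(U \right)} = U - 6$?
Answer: $- \frac{141}{44} + 282 i \sqrt{5} \approx -3.2045 + 630.57 i$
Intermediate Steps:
$N{\left(U \right)} = 3 - \frac{U}{2}$ ($N{\left(U \right)} = - \frac{U - 6}{2} = - \frac{-6 + U}{2} = 3 - \frac{U}{2}$)
$J = - \frac{1}{44}$ ($J = \frac{1}{-44} = - \frac{1}{44} \approx -0.022727$)
$B \left(J + \sqrt{-14 + E{\left(-7,N{\left(5 \right)} \right)}}\right) = 141 \left(- \frac{1}{44} + \sqrt{-14 - 6}\right) = 141 \left(- \frac{1}{44} + \sqrt{-20}\right) = 141 \left(- \frac{1}{44} + 2 i \sqrt{5}\right) = - \frac{141}{44} + 282 i \sqrt{5}$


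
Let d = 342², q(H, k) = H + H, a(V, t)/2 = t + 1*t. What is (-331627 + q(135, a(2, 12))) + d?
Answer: -214393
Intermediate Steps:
a(V, t) = 4*t (a(V, t) = 2*(t + 1*t) = 2*(t + t) = 2*(2*t) = 4*t)
q(H, k) = 2*H
d = 116964
(-331627 + q(135, a(2, 12))) + d = (-331627 + 2*135) + 116964 = (-331627 + 270) + 116964 = -331357 + 116964 = -214393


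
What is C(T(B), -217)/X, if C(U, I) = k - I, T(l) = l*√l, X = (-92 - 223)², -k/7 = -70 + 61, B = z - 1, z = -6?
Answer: 8/2835 ≈ 0.0028219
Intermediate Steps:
B = -7 (B = -6 - 1 = -7)
k = 63 (k = -7*(-70 + 61) = -7*(-9) = 63)
X = 99225 (X = (-315)² = 99225)
T(l) = l^(3/2)
C(U, I) = 63 - I
C(T(B), -217)/X = (63 - 1*(-217))/99225 = (63 + 217)*(1/99225) = 280*(1/99225) = 8/2835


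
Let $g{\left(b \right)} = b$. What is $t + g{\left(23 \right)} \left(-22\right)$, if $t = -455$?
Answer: $-961$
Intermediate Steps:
$t + g{\left(23 \right)} \left(-22\right) = -455 + 23 \left(-22\right) = -455 - 506 = -961$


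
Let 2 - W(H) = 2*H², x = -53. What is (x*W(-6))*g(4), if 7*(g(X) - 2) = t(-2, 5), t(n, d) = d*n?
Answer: 2120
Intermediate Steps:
W(H) = 2 - 2*H²
g(X) = 4/7 (g(X) = 2 + (5*(-2))/7 = 2 + (⅐)*(-10) = 2 - 10/7 = 4/7)
(x*W(-6))*g(4) = -53*(2 - 2*(-6)²)*(4/7) = -53*(2 - 2*36)*(4/7) = -53*(2 - 72)*(4/7) = -53*(-70)*(4/7) = 3710*(4/7) = 2120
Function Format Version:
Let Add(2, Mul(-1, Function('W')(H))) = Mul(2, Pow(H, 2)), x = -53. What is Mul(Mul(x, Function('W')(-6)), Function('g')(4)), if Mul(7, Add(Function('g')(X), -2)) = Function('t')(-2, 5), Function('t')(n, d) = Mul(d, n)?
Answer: 2120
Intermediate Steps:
Function('W')(H) = Add(2, Mul(-2, Pow(H, 2))) (Function('W')(H) = Add(2, Mul(-1, Mul(2, Pow(H, 2)))) = Add(2, Mul(-2, Pow(H, 2))))
Function('g')(X) = Rational(4, 7) (Function('g')(X) = Add(2, Mul(Rational(1, 7), Mul(5, -2))) = Add(2, Mul(Rational(1, 7), -10)) = Add(2, Rational(-10, 7)) = Rational(4, 7))
Mul(Mul(x, Function('W')(-6)), Function('g')(4)) = Mul(Mul(-53, Add(2, Mul(-2, Pow(-6, 2)))), Rational(4, 7)) = Mul(Mul(-53, Add(2, Mul(-2, 36))), Rational(4, 7)) = Mul(Mul(-53, Add(2, -72)), Rational(4, 7)) = Mul(Mul(-53, -70), Rational(4, 7)) = Mul(3710, Rational(4, 7)) = 2120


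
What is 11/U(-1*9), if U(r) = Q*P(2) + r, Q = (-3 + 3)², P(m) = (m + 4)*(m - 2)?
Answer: -11/9 ≈ -1.2222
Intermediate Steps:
P(m) = (-2 + m)*(4 + m) (P(m) = (4 + m)*(-2 + m) = (-2 + m)*(4 + m))
Q = 0 (Q = 0² = 0)
U(r) = r (U(r) = 0*(-8 + 2² + 2*2) + r = 0*(-8 + 4 + 4) + r = 0*0 + r = 0 + r = r)
11/U(-1*9) = 11/((-1*9)) = 11/(-9) = 11*(-⅑) = -11/9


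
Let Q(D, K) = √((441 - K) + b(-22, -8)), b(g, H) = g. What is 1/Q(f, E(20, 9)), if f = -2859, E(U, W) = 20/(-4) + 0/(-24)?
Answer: √106/212 ≈ 0.048564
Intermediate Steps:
E(U, W) = -5 (E(U, W) = 20*(-¼) + 0*(-1/24) = -5 + 0 = -5)
Q(D, K) = √(419 - K) (Q(D, K) = √((441 - K) - 22) = √(419 - K))
1/Q(f, E(20, 9)) = 1/(√(419 - 1*(-5))) = 1/(√(419 + 5)) = 1/(√424) = 1/(2*√106) = √106/212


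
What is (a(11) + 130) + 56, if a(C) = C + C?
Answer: 208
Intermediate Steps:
a(C) = 2*C
(a(11) + 130) + 56 = (2*11 + 130) + 56 = (22 + 130) + 56 = 152 + 56 = 208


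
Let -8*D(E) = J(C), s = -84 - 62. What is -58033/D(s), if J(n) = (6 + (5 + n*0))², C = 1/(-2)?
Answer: 464264/121 ≈ 3836.9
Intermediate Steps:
C = -½ ≈ -0.50000
s = -146
J(n) = 121 (J(n) = (6 + (5 + 0))² = (6 + 5)² = 11² = 121)
D(E) = -121/8 (D(E) = -⅛*121 = -121/8)
-58033/D(s) = -58033/(-121/8) = -58033*(-8/121) = 464264/121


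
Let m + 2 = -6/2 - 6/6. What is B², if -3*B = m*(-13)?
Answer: 676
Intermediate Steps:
m = -6 (m = -2 + (-6/2 - 6/6) = -2 + (-6*½ - 6*⅙) = -2 + (-3 - 1) = -2 - 4 = -6)
B = -26 (B = -(-2)*(-13) = -⅓*78 = -26)
B² = (-26)² = 676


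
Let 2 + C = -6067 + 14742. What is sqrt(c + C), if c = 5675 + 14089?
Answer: sqrt(28437) ≈ 168.63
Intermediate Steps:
C = 8673 (C = -2 + (-6067 + 14742) = -2 + 8675 = 8673)
c = 19764
sqrt(c + C) = sqrt(19764 + 8673) = sqrt(28437)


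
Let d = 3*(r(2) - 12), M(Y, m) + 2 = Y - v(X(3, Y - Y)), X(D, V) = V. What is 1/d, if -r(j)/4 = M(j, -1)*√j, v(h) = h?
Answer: -1/36 ≈ -0.027778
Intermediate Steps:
M(Y, m) = -2 + Y (M(Y, m) = -2 + (Y - (Y - Y)) = -2 + (Y - 1*0) = -2 + (Y + 0) = -2 + Y)
r(j) = -4*√j*(-2 + j) (r(j) = -4*(-2 + j)*√j = -4*√j*(-2 + j))
d = -36 (d = 3*(4*√2*(2 - 1*2) - 12) = 3*(4*√2*(2 - 2) - 12) = 3*(4*√2*0 - 12) = 3*(0 - 12) = 3*(-12) = -36)
1/d = 1/(-36) = -1/36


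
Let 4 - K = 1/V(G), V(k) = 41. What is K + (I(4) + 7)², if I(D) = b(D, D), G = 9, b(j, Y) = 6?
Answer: 7092/41 ≈ 172.98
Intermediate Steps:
I(D) = 6
K = 163/41 (K = 4 - 1/41 = 163/41 ≈ 3.9756)
K + (I(4) + 7)² = 163/41 + (6 + 7)² = 163/41 + 13² = 163/41 + 169 = 7092/41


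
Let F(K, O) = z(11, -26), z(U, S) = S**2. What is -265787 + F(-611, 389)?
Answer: -265111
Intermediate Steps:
F(K, O) = 676 (F(K, O) = (-26)**2 = 676)
-265787 + F(-611, 389) = -265787 + 676 = -265111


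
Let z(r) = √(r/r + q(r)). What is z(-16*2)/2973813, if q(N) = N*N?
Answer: 5*√41/2973813 ≈ 1.0766e-5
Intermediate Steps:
q(N) = N²
z(r) = √(1 + r²) (z(r) = √(r/r + r²) = √(1 + r²))
z(-16*2)/2973813 = √(1 + (-16*2)²)/2973813 = √(1 + (-32)²)*(1/2973813) = √(1 + 1024)*(1/2973813) = √1025*(1/2973813) = (5*√41)*(1/2973813) = 5*√41/2973813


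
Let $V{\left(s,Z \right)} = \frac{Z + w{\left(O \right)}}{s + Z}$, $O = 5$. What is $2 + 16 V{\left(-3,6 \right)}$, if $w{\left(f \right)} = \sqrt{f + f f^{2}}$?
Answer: $34 + \frac{16 \sqrt{130}}{3} \approx 94.809$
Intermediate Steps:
$w{\left(f \right)} = \sqrt{f + f^{3}}$
$V{\left(s,Z \right)} = \frac{Z + \sqrt{130}}{Z + s}$ ($V{\left(s,Z \right)} = \frac{Z + \sqrt{5 + 5^{3}}}{s + Z} = \frac{Z + \sqrt{5 + 125}}{Z + s} = \frac{Z + \sqrt{130}}{Z + s}$)
$2 + 16 V{\left(-3,6 \right)} = 2 + 16 \frac{6 + \sqrt{130}}{6 - 3} = 2 + 16 \frac{6 + \sqrt{130}}{3} = 2 + 16 \left(2 + \frac{\sqrt{130}}{3}\right) = 2 + \left(32 + \frac{16 \sqrt{130}}{3}\right) = 34 + \frac{16 \sqrt{130}}{3}$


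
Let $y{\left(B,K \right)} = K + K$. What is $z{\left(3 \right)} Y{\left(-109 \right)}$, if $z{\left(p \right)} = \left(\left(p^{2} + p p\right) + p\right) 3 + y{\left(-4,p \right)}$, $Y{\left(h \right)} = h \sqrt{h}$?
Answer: $- 7521 i \sqrt{109} \approx - 78522.0 i$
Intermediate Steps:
$y{\left(B,K \right)} = 2 K$
$Y{\left(h \right)} = h^{\frac{3}{2}}$
$z{\left(p \right)} = 5 p + 6 p^{2}$ ($z{\left(p \right)} = \left(\left(p^{2} + p p\right) + p\right) 3 + 2 p = \left(\left(p^{2} + p^{2}\right) + p\right) 3 + 2 p = \left(2 p^{2} + p\right) 3 + 2 p = \left(p + 2 p^{2}\right) 3 + 2 p = \left(3 p + 6 p^{2}\right) + 2 p = 5 p + 6 p^{2}$)
$z{\left(3 \right)} Y{\left(-109 \right)} = 3 \left(5 + 6 \cdot 3\right) \left(-109\right)^{\frac{3}{2}} = 3 \left(5 + 18\right) \left(- 109 i \sqrt{109}\right) = 3 \cdot 23 \left(- 109 i \sqrt{109}\right) = 69 \left(- 109 i \sqrt{109}\right) = - 7521 i \sqrt{109}$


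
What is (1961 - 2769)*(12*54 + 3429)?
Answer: -3294216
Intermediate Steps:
(1961 - 2769)*(12*54 + 3429) = -808*(648 + 3429) = -808*4077 = -3294216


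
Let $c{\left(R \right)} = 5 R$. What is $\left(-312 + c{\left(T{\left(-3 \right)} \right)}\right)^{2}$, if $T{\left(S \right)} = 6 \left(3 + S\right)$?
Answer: $97344$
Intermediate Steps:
$T{\left(S \right)} = 18 + 6 S$
$\left(-312 + c{\left(T{\left(-3 \right)} \right)}\right)^{2} = \left(-312 + 5 \left(18 + 6 \left(-3\right)\right)\right)^{2} = \left(-312 + 5 \left(18 - 18\right)\right)^{2} = \left(-312 + 5 \cdot 0\right)^{2} = \left(-312 + 0\right)^{2} = \left(-312\right)^{2} = 97344$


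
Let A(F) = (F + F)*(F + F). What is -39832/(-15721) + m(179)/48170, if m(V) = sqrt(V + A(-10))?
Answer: 39832/15721 + sqrt(579)/48170 ≈ 2.5342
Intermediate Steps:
A(F) = 4*F**2 (A(F) = (2*F)*(2*F) = 4*F**2)
m(V) = sqrt(400 + V) (m(V) = sqrt(V + 4*(-10)**2) = sqrt(V + 4*100) = sqrt(V + 400) = sqrt(400 + V))
-39832/(-15721) + m(179)/48170 = -39832/(-15721) + sqrt(400 + 179)/48170 = -39832*(-1/15721) + sqrt(579)*(1/48170) = 39832/15721 + sqrt(579)/48170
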